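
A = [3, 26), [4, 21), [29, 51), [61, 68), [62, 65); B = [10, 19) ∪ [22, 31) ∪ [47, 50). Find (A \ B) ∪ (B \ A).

Merge the first list: [3, 26), [29, 51), [61, 68).
A but not B: [3, 10), [19, 22), [31, 47), [50, 51), [61, 68).
B but not A: [26, 29).
Combining gives A △ B.

[3, 10) ∪ [19, 22) ∪ [26, 29) ∪ [31, 47) ∪ [50, 51) ∪ [61, 68)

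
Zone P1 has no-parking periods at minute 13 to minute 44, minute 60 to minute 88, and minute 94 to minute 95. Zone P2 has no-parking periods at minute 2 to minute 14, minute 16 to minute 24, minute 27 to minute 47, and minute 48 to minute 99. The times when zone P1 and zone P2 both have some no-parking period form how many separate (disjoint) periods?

5

A ∩ B = minute 13 to minute 14, minute 16 to minute 24, minute 27 to minute 44, minute 60 to minute 88, minute 94 to minute 95.
That is 5 disjoint pieces.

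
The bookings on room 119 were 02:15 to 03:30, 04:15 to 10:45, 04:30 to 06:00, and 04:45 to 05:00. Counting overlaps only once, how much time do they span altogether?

Merged: 02:15–03:30, 04:15–10:45.
Lengths: 1 h 15 min + 6 h 30 min = 7 h 45 min.

7 h 45 min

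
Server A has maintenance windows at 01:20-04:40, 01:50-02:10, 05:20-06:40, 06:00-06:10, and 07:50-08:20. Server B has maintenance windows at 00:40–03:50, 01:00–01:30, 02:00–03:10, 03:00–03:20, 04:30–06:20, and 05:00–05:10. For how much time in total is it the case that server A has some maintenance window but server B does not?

A, merged: 01:20–04:40, 05:20–06:40, 07:50–08:20.
B, merged: 00:40–03:50, 04:30–06:20.
A \ B = 03:50–04:30, 06:20–06:40, 07:50–08:20.
Total: 40 min + 20 min + 30 min = 1 h 30 min.

1 h 30 min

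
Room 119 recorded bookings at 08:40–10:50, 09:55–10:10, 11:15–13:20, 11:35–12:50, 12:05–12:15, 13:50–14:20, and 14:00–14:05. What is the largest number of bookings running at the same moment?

3

Walk the sorted start/end points keeping a running depth.
The depth first hits 3 at 12:05.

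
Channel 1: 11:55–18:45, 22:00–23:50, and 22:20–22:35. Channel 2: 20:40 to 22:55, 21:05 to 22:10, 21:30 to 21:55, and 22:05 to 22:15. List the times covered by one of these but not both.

First set merges to 11:55–18:45, 22:00–23:50.
Second set merges to 20:40–22:55.
A but not B: 11:55–18:45, 22:55–23:50.
B but not A: 20:40–22:00.
Combining gives A △ B.

11:55–18:45, 20:40–22:00, 22:55–23:50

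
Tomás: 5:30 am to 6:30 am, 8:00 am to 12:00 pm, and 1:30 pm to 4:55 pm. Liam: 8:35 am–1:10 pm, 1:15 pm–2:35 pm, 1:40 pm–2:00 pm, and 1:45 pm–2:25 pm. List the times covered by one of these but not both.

B, merged: 8:35 am–1:10 pm, 1:15 pm–2:35 pm.
Only in the first: 5:30 am–6:30 am, 8:00 am–8:35 am, 2:35 pm–4:55 pm.
Only in the second: 12:00 pm–1:10 pm, 1:15 pm–1:30 pm.
Together these are the periods covered by exactly one.

5:30 am–6:30 am, 8:00 am–8:35 am, 12:00 pm–1:10 pm, 1:15 pm–1:30 pm, 2:35 pm–4:55 pm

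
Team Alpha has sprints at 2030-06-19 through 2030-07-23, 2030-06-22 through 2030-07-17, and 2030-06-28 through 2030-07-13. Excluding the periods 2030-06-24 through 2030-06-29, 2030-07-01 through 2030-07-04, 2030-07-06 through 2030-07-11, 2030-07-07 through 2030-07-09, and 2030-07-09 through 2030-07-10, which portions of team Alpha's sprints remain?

2030-06-19 through 2030-06-23, 2030-06-30 through 2030-06-30, 2030-07-05 through 2030-07-05, 2030-07-12 through 2030-07-23

A, merged: 2030-06-19 through 2030-07-23.
B, merged: 2030-06-24 through 2030-06-29, 2030-07-01 through 2030-07-04, 2030-07-06 through 2030-07-11.
2030-06-19 through 2030-07-23 \ B = 2030-06-19 through 2030-06-23, 2030-06-30 through 2030-06-30, 2030-07-05 through 2030-07-05, 2030-07-12 through 2030-07-23.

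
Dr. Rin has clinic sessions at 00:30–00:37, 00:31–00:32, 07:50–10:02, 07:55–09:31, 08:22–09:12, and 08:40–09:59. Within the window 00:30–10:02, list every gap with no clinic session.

00:37-07:50

After merging, the occupied span is 00:30-00:37, 07:50-10:02.
Uncovered inside 00:30-10:02: 00:37-07:50.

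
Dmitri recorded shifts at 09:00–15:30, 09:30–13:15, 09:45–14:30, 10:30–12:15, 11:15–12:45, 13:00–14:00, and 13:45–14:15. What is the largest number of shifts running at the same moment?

Walk the sorted start/end points keeping a running depth.
The depth first hits 5 at 11:15.

5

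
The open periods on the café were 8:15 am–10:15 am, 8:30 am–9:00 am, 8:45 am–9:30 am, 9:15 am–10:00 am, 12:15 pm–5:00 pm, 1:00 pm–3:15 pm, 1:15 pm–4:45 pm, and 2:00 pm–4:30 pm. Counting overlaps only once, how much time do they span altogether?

Merged: 8:15 am–10:15 am, 12:15 pm–5:00 pm.
Lengths: 2 h + 4 h 45 min = 6 h 45 min.

6 h 45 min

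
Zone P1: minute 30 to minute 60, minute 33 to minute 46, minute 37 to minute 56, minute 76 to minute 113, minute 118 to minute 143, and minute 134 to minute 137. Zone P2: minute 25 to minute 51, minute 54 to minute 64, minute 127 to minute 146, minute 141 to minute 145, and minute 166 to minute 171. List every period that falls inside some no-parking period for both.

minute 30 to minute 51, minute 54 to minute 60, minute 127 to minute 143

First set merges to minute 30 to minute 60, minute 76 to minute 113, minute 118 to minute 143.
Second set merges to minute 25 to minute 51, minute 54 to minute 64, minute 127 to minute 146, minute 166 to minute 171.
minute 30 to minute 60 meets the second set on minute 30 to minute 51, minute 54 to minute 60.
minute 76 to minute 113: no overlap with the second set.
minute 118 to minute 143 meets the second set on minute 127 to minute 143.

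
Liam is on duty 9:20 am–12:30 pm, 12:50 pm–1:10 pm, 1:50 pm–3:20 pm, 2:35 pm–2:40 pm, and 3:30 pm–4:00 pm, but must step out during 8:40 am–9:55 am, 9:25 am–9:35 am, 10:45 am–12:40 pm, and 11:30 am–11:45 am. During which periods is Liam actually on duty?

A, merged: 9:20 am–12:30 pm, 12:50 pm–1:10 pm, 1:50 pm–3:20 pm, 3:30 pm–4:00 pm.
B, merged: 8:40 am–9:55 am, 10:45 am–12:40 pm.
9:20 am–12:30 pm \ B = 9:55 am–10:45 am.
12:50 pm–1:10 pm: nothing removed.
1:50 pm–3:20 pm: nothing removed.
3:30 pm–4:00 pm: nothing removed.

9:55 am–10:45 am, 12:50 pm–1:10 pm, 1:50 pm–3:20 pm, 3:30 pm–4:00 pm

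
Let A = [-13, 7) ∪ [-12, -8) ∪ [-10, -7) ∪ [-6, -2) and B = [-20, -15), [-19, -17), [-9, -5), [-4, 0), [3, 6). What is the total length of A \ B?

9

A, merged: [-13, 7).
B, merged: [-20, -15), [-9, -5), [-4, 0), [3, 6).
A \ B = [-13, -9), [-5, -4), [0, 3), [6, 7).
Total: 4 + 1 + 3 + 1 = 9.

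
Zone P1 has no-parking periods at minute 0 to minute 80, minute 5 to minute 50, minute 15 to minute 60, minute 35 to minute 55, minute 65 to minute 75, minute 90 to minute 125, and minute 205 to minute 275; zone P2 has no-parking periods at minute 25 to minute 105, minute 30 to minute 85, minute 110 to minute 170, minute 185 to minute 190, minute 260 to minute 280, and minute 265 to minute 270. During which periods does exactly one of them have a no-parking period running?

First set merges to minute 0 to minute 80, minute 90 to minute 125, minute 205 to minute 275.
Second set merges to minute 25 to minute 105, minute 110 to minute 170, minute 185 to minute 190, minute 260 to minute 280.
Only in the first: minute 0 to minute 25, minute 105 to minute 110, minute 205 to minute 260.
Only in the second: minute 80 to minute 90, minute 125 to minute 170, minute 185 to minute 190, minute 275 to minute 280.
Together these are the periods covered by exactly one.

minute 0 to minute 25, minute 80 to minute 90, minute 105 to minute 110, minute 125 to minute 170, minute 185 to minute 190, minute 205 to minute 260, minute 275 to minute 280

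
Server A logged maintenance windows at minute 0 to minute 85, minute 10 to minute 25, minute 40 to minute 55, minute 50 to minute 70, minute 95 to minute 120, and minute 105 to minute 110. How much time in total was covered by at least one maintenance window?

110 minutes

Merged: minute 0 to minute 85, minute 95 to minute 120.
Lengths: 85 minutes + 25 minutes = 110 minutes.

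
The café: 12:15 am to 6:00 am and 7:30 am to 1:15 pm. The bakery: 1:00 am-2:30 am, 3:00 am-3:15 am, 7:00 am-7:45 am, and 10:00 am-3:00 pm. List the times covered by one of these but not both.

A \ B = 12:15 am–1:00 am, 2:30 am–3:00 am, 3:15 am–6:00 am, 7:45 am–10:00 am.
B \ A = 7:00 am–7:30 am, 1:15 pm–3:00 pm.
Union of the two gives the symmetric difference.

12:15 am–1:00 am, 2:30 am–3:00 am, 3:15 am–6:00 am, 7:00 am–7:30 am, 7:45 am–10:00 am, 1:15 pm–3:00 pm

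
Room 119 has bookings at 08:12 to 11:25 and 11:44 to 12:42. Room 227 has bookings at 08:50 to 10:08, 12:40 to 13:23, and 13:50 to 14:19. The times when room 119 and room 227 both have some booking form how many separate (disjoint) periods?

2

A ∩ B = 08:50–10:08, 12:40–12:42.
That is 2 disjoint pieces.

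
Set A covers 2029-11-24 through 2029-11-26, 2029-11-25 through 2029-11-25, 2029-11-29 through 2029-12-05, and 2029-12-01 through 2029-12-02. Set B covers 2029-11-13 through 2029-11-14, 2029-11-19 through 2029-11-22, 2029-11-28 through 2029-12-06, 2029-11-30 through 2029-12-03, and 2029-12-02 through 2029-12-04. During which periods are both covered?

A, merged: 2029-11-24 through 2029-11-26, 2029-11-29 through 2029-12-05.
B, merged: 2029-11-13 through 2029-11-14, 2029-11-19 through 2029-11-22, 2029-11-28 through 2029-12-06.
2029-11-24 through 2029-11-26 falls entirely outside B.
2029-11-29 through 2029-12-05 overlaps B on 2029-11-29 through 2029-12-05.

2029-11-29 through 2029-12-05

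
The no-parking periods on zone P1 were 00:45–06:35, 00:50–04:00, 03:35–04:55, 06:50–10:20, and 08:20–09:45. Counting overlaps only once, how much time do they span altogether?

Merged: 00:45-06:35, 06:50-10:20.
Lengths: 5 h 50 min + 3 h 30 min = 9 h 20 min.

9 h 20 min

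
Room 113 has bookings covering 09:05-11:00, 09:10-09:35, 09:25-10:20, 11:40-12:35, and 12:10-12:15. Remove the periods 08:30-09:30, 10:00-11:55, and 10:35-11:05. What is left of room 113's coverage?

09:30–10:00, 11:55–12:35

First set merges to 09:05–11:00, 11:40–12:35.
Second set merges to 08:30–09:30, 10:00–11:55.
09:05–11:00 minus B → 09:30–10:00.
11:40–12:35 minus B → 11:55–12:35.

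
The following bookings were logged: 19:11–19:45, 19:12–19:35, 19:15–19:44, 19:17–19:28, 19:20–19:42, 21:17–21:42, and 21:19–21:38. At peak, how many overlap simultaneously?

5

Sweep endpoints in order; track running count of active intervals.
Peak of 5 reached at 19:20.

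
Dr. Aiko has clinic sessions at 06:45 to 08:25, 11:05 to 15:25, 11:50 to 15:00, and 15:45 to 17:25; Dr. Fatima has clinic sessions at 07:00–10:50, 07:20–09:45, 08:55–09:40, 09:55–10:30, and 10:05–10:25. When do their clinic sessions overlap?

Merge the first list: 06:45–08:25, 11:05–15:25, 15:45–17:25.
Merge the second list: 07:00–10:50.
06:45–08:25 meets the second set on 07:00–08:25.
11:05–15:25: no overlap with the second set.
15:45–17:25: no overlap with the second set.

07:00–08:25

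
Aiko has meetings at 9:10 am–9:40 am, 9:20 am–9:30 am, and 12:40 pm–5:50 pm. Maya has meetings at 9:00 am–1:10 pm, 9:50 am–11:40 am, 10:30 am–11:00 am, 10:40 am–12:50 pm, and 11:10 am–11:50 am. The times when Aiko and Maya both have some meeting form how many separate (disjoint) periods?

2

A, merged: 9:10 am-9:40 am, 12:40 pm-5:50 pm.
B, merged: 9:00 am-1:10 pm.
A ∩ B = 9:10 am-9:40 am, 12:40 pm-1:10 pm.
That is 2 disjoint pieces.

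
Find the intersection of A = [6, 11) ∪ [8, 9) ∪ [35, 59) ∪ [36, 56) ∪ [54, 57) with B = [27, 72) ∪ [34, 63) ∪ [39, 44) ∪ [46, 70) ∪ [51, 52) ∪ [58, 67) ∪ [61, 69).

A, merged: [6, 11), [35, 59).
B, merged: [27, 72).
[6, 11): no overlap with the second set.
[35, 59) meets the second set on [35, 59).

[35, 59)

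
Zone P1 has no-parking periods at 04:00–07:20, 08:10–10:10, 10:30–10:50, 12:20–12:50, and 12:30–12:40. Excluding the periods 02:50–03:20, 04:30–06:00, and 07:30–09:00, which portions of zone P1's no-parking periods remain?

04:00–04:30, 06:00–07:20, 09:00–10:10, 10:30–10:50, 12:20–12:50

Merge the first list: 04:00–07:20, 08:10–10:10, 10:30–10:50, 12:20–12:50.
04:00–07:20 \ B = 04:00–04:30, 06:00–07:20.
08:10–10:10 \ B = 09:00–10:10.
10:30–10:50: nothing removed.
12:20–12:50: nothing removed.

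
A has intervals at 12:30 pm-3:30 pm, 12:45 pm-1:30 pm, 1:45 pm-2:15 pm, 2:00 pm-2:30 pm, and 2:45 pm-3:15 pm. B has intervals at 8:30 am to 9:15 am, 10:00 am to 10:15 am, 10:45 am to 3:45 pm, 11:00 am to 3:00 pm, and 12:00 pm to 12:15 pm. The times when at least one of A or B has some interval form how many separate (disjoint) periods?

3

A, merged: 12:30 pm–3:30 pm.
B, merged: 8:30 am–9:15 am, 10:00 am–10:15 am, 10:45 am–3:45 pm.
A ∪ B = 8:30 am–9:15 am, 10:00 am–10:15 am, 10:45 am–3:45 pm.
That is 3 disjoint pieces.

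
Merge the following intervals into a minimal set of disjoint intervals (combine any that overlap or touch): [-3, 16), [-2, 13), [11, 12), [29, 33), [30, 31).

[-3, 16) ∪ [29, 33)

[-2, 13) overlaps/touches [-3, 16) → extend to [-3, 16).
[11, 12) overlaps/touches [-3, 16) → extend to [-3, 16).
[29, 33) is disjoint → start new block.
[30, 31) overlaps/touches [29, 33) → extend to [29, 33).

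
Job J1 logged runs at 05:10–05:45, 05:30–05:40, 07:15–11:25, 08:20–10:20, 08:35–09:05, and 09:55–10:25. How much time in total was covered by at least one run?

4 h 45 min

Merged: 05:10–05:45, 07:15–11:25.
Lengths: 35 min + 4 h 10 min = 4 h 45 min.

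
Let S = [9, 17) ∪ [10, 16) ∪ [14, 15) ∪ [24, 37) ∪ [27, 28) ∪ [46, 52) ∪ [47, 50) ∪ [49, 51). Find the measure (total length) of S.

Merged: [9, 17), [24, 37), [46, 52).
Lengths: 8 + 13 + 6 = 27.

27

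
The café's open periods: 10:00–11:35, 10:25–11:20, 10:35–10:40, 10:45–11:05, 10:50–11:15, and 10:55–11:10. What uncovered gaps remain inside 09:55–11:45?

The merged coverage is 10:00-11:35.
Gaps within 09:55-11:45: 09:55-10:00, 11:35-11:45.

09:55-10:00, 11:35-11:45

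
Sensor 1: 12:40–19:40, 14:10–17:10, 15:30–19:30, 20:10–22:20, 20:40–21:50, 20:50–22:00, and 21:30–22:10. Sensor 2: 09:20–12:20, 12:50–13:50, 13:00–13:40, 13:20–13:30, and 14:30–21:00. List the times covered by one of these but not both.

A, merged: 12:40–19:40, 20:10–22:20.
B, merged: 09:20–12:20, 12:50–13:50, 14:30–21:00.
Only in the first: 12:40–12:50, 13:50–14:30, 21:00–22:20.
Only in the second: 09:20–12:20, 19:40–20:10.
Together these are the periods covered by exactly one.

09:20–12:20, 12:40–12:50, 13:50–14:30, 19:40–20:10, 21:00–22:20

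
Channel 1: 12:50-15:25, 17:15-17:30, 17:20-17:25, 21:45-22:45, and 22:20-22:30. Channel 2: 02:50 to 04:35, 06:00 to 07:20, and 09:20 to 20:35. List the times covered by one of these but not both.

02:50-04:35, 06:00-07:20, 09:20-12:50, 15:25-17:15, 17:30-20:35, 21:45-22:45

Merge the first list: 12:50-15:25, 17:15-17:30, 21:45-22:45.
Only in the first: 21:45-22:45.
Only in the second: 02:50-04:35, 06:00-07:20, 09:20-12:50, 15:25-17:15, 17:30-20:35.
Together these are the periods covered by exactly one.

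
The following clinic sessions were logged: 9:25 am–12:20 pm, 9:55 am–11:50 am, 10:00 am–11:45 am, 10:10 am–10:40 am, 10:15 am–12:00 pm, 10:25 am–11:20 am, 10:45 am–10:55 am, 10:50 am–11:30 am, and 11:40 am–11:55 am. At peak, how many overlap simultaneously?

Sweep endpoints in order; track running count of active intervals.
Peak of 7 reached at 10:50 am.

7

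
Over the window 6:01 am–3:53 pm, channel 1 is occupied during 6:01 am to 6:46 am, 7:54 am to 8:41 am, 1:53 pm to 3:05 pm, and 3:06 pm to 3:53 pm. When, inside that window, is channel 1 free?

The merged coverage is 6:01 am–6:46 am, 7:54 am–8:41 am, 1:53 pm–3:05 pm, 3:06 pm–3:53 pm.
Gaps within 6:01 am–3:53 pm: 6:46 am–7:54 am, 8:41 am–1:53 pm, 3:05 pm–3:06 pm.

6:46 am–7:54 am, 8:41 am–1:53 pm, 3:05 pm–3:06 pm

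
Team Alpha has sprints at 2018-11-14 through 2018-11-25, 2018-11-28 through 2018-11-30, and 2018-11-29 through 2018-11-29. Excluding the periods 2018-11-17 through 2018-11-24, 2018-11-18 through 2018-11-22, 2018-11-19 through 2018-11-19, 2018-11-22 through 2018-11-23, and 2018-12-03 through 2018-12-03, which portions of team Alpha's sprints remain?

2018-11-14 through 2018-11-16, 2018-11-25 through 2018-11-25, 2018-11-28 through 2018-11-30

A, merged: 2018-11-14 through 2018-11-25, 2018-11-28 through 2018-11-30.
B, merged: 2018-11-17 through 2018-11-24, 2018-12-03 through 2018-12-03.
2018-11-14 through 2018-11-25 minus B → 2018-11-14 through 2018-11-16, 2018-11-25 through 2018-11-25.
2018-11-28 through 2018-11-30: no B overlap → unchanged.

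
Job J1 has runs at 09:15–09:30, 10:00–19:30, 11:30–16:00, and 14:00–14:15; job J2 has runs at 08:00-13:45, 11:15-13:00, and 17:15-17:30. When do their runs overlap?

A, merged: 09:15–09:30, 10:00–19:30.
B, merged: 08:00–13:45, 17:15–17:30.
09:15–09:30 meets the second set on 09:15–09:30.
10:00–19:30 meets the second set on 10:00–13:45, 17:15–17:30.

09:15–09:30, 10:00–13:45, 17:15–17:30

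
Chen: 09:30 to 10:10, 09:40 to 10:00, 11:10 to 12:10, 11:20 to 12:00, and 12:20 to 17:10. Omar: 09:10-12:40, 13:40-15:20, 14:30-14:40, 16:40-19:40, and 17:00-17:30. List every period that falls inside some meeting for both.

09:30–10:10, 11:10–12:10, 12:20–12:40, 13:40–15:20, 16:40–17:10

Merge the first list: 09:30–10:10, 11:10–12:10, 12:20–17:10.
Merge the second list: 09:10–12:40, 13:40–15:20, 16:40–19:40.
09:30–10:10 overlaps B on 09:30–10:10.
11:10–12:10 overlaps B on 11:10–12:10.
12:20–17:10 overlaps B on 12:20–12:40, 13:40–15:20, 16:40–17:10.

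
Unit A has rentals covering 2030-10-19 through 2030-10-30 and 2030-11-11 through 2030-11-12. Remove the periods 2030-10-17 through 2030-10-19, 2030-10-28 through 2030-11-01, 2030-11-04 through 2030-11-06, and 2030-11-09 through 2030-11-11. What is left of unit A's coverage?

2030-10-20 through 2030-10-27, 2030-11-12 through 2030-11-12

2030-10-19 through 2030-10-30 with B removed leaves 2030-10-20 through 2030-10-27.
2030-11-11 through 2030-11-12 with B removed leaves 2030-11-12 through 2030-11-12.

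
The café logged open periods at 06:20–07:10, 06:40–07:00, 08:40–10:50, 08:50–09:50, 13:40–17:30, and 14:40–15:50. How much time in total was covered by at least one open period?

6 h 50 min

Merged: 06:20-07:10, 08:40-10:50, 13:40-17:30.
Lengths: 50 min + 2 h 10 min + 3 h 50 min = 6 h 50 min.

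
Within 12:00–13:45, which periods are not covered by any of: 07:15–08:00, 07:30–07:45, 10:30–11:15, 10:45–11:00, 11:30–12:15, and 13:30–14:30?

12:15-13:30

Covered (merged): 07:15-08:00, 10:30-11:15, 11:30-12:15, 13:30-14:30.
Gaps within 12:00-13:45: 12:15-13:30.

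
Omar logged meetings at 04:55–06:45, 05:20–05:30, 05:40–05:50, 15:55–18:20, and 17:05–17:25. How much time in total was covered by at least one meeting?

4 h 15 min

Merged: 04:55-06:45, 15:55-18:20.
Lengths: 1 h 50 min + 2 h 25 min = 4 h 15 min.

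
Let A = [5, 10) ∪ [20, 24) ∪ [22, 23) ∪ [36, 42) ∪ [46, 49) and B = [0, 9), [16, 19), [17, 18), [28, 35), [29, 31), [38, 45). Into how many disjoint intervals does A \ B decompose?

A, merged: [5, 10), [20, 24), [36, 42), [46, 49).
B, merged: [0, 9), [16, 19), [28, 35), [38, 45).
A \ B = [9, 10), [20, 24), [36, 38), [46, 49).
That is 4 disjoint pieces.

4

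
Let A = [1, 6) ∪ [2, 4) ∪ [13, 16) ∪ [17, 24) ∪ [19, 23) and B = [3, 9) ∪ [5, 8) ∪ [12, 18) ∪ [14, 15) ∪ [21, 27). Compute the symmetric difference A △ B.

[1, 3) ∪ [6, 9) ∪ [12, 13) ∪ [16, 17) ∪ [18, 21) ∪ [24, 27)

First set merges to [1, 6), [13, 16), [17, 24).
Second set merges to [3, 9), [12, 18), [21, 27).
Only in the first: [1, 3), [18, 21).
Only in the second: [6, 9), [12, 13), [16, 17), [24, 27).
Together these are the periods covered by exactly one.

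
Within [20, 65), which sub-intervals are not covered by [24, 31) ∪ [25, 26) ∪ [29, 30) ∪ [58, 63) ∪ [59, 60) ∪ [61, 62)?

After merging, the occupied span is [24, 31), [58, 63).
Uncovered inside [20, 65): [20, 24), [31, 58), [63, 65).

[20, 24) ∪ [31, 58) ∪ [63, 65)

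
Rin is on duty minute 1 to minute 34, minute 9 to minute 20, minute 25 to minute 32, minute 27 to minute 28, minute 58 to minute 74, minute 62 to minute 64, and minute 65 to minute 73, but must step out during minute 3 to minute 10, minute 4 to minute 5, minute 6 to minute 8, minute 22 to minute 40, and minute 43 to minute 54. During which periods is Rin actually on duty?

First set merges to minute 1 to minute 34, minute 58 to minute 74.
Second set merges to minute 3 to minute 10, minute 22 to minute 40, minute 43 to minute 54.
minute 1 to minute 34 with B removed leaves minute 1 to minute 3, minute 10 to minute 22.
minute 58 to minute 74 is untouched.

minute 1 to minute 3, minute 10 to minute 22, minute 58 to minute 74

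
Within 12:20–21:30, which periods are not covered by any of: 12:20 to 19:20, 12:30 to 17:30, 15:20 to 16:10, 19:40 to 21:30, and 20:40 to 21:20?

19:20–19:40

The merged coverage is 12:20–19:20, 19:40–21:30.
Complement within 12:20–21:30: 19:20–19:40.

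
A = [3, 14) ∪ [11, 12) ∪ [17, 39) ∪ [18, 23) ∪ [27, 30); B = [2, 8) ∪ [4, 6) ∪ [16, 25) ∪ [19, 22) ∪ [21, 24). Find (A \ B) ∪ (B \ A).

A, merged: [3, 14), [17, 39).
B, merged: [2, 8), [16, 25).
Only in the first: [8, 14), [25, 39).
Only in the second: [2, 3), [16, 17).
Together these are the periods covered by exactly one.

[2, 3) ∪ [8, 14) ∪ [16, 17) ∪ [25, 39)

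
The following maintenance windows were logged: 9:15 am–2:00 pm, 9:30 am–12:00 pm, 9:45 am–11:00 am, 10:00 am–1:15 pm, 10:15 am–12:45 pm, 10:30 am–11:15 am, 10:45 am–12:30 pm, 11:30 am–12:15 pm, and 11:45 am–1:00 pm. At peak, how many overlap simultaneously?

7

At 10:45 am, 7 of the intervals are simultaneously active.
No point has more.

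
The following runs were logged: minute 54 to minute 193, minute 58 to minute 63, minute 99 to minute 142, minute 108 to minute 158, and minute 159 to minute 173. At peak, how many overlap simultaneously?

At minute 108, 3 of the intervals are simultaneously active.
No point has more.

3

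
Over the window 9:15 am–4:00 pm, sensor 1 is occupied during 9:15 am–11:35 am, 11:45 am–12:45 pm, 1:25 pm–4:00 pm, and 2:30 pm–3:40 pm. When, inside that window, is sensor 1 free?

11:35 am-11:45 am, 12:45 pm-1:25 pm

Covered (merged): 9:15 am-11:35 am, 11:45 am-12:45 pm, 1:25 pm-4:00 pm.
Gaps within 9:15 am-4:00 pm: 11:35 am-11:45 am, 12:45 pm-1:25 pm.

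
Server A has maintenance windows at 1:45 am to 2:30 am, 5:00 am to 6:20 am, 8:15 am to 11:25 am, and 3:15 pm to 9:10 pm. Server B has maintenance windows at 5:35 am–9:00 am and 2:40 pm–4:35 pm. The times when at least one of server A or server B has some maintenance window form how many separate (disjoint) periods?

A ∪ B = 1:45 am–2:30 am, 5:00 am–11:25 am, 2:40 pm–9:10 pm.
That is 3 disjoint pieces.

3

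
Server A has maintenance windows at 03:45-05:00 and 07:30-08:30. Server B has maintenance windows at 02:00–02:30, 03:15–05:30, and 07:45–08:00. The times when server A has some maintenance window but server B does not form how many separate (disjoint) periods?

2

A \ B = 07:30–07:45, 08:00–08:30.
That is 2 disjoint pieces.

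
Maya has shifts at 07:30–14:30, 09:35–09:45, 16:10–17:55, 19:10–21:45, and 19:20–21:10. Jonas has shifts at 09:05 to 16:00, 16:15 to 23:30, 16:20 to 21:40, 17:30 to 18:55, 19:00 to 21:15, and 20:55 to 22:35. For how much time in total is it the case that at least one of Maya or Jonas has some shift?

15 h 50 min

Merge the first list: 07:30–14:30, 16:10–17:55, 19:10–21:45.
Merge the second list: 09:05–16:00, 16:15–23:30.
A ∪ B = 07:30–16:00, 16:10–23:30.
Total: 8 h 30 min + 7 h 20 min = 15 h 50 min.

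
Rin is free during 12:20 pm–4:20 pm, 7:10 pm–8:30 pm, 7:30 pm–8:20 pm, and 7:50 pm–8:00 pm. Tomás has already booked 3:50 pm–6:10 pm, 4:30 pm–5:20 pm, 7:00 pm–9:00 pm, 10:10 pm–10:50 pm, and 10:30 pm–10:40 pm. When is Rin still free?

12:20 pm–3:50 pm

A, merged: 12:20 pm–4:20 pm, 7:10 pm–8:30 pm.
B, merged: 3:50 pm–6:10 pm, 7:00 pm–9:00 pm, 10:10 pm–10:50 pm.
12:20 pm–4:20 pm with B removed leaves 12:20 pm–3:50 pm.
7:10 pm–8:30 pm lies entirely inside B → drops out.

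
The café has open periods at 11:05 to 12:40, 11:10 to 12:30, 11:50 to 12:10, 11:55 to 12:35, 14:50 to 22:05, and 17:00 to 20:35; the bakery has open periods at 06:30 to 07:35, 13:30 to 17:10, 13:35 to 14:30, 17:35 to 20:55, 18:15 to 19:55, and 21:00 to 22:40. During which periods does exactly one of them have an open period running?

06:30–07:35, 11:05–12:40, 13:30–14:50, 17:10–17:35, 20:55–21:00, 22:05–22:40

First set merges to 11:05–12:40, 14:50–22:05.
Second set merges to 06:30–07:35, 13:30–17:10, 17:35–20:55, 21:00–22:40.
Only in the first: 11:05–12:40, 17:10–17:35, 20:55–21:00.
Only in the second: 06:30–07:35, 13:30–14:50, 22:05–22:40.
Together these are the periods covered by exactly one.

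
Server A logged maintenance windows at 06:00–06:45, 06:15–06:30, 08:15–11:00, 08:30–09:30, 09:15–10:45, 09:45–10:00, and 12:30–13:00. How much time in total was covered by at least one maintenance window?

Merged: 06:00–06:45, 08:15–11:00, 12:30–13:00.
Lengths: 45 min + 2 h 45 min + 30 min = 4 h.

4 h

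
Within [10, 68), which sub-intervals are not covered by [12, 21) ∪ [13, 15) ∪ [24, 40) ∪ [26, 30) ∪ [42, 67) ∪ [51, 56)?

The merged coverage is [12, 21), [24, 40), [42, 67).
Complement within [10, 68): [10, 12), [21, 24), [40, 42), [67, 68).

[10, 12) ∪ [21, 24) ∪ [40, 42) ∪ [67, 68)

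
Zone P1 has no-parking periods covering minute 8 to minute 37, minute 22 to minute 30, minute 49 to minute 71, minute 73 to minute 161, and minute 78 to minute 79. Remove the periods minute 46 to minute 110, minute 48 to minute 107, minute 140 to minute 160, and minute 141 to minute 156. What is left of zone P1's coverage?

A, merged: minute 8 to minute 37, minute 49 to minute 71, minute 73 to minute 161.
B, merged: minute 46 to minute 110, minute 140 to minute 160.
minute 8 to minute 37: no B overlap → unchanged.
minute 49 to minute 71: fully covered by B → removed.
minute 73 to minute 161 minus B → minute 110 to minute 140, minute 160 to minute 161.

minute 8 to minute 37, minute 110 to minute 140, minute 160 to minute 161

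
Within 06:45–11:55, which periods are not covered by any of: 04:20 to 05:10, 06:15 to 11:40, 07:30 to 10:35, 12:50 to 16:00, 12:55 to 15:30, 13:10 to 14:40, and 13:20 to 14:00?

11:40-11:55

Covered (merged): 04:20-05:10, 06:15-11:40, 12:50-16:00.
Complement within 06:45-11:55: 11:40-11:55.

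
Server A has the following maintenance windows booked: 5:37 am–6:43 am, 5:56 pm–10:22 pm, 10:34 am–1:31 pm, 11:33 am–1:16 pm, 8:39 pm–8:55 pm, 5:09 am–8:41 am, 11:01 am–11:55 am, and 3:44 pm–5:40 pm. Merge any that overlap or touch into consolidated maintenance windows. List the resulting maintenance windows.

Sort by start: 5:09 am-8:41 am, 5:37 am-6:43 am, 10:34 am-1:31 pm, 11:01 am-11:55 am, 11:33 am-1:16 pm, 3:44 pm-5:40 pm, 5:56 pm-10:22 pm, 8:39 pm-8:55 pm.
5:37 am-6:43 am overlaps/touches 5:09 am-8:41 am → extend to 5:09 am-8:41 am.
10:34 am-1:31 pm is disjoint → start new block.
11:01 am-11:55 am overlaps/touches 10:34 am-1:31 pm → extend to 10:34 am-1:31 pm.
11:33 am-1:16 pm overlaps/touches 10:34 am-1:31 pm → extend to 10:34 am-1:31 pm.
3:44 pm-5:40 pm is disjoint → start new block.
5:56 pm-10:22 pm is disjoint → start new block.
8:39 pm-8:55 pm overlaps/touches 5:56 pm-10:22 pm → extend to 5:56 pm-10:22 pm.

5:09 am-8:41 am, 10:34 am-1:31 pm, 3:44 pm-5:40 pm, 5:56 pm-10:22 pm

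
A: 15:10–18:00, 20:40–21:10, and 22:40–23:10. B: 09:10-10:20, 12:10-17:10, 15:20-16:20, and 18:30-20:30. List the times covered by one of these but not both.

Merge the second list: 09:10–10:20, 12:10–17:10, 18:30–20:30.
Only in the first: 17:10–18:00, 20:40–21:10, 22:40–23:10.
Only in the second: 09:10–10:20, 12:10–15:10, 18:30–20:30.
Together these are the periods covered by exactly one.

09:10–10:20, 12:10–15:10, 17:10–18:00, 18:30–20:30, 20:40–21:10, 22:40–23:10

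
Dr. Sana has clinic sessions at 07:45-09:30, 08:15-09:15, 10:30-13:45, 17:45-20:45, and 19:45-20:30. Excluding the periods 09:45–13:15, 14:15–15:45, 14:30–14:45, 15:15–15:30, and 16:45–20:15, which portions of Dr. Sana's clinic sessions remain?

07:45–09:30, 13:15–13:45, 20:15–20:45

First set merges to 07:45–09:30, 10:30–13:45, 17:45–20:45.
Second set merges to 09:45–13:15, 14:15–15:45, 16:45–20:15.
07:45–09:30 is untouched.
10:30–13:45 with B removed leaves 13:15–13:45.
17:45–20:45 with B removed leaves 20:15–20:45.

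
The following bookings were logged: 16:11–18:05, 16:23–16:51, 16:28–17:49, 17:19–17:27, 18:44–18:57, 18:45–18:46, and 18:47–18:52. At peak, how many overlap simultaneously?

Sweep endpoints in order; track running count of active intervals.
Peak of 3 reached at 16:28.

3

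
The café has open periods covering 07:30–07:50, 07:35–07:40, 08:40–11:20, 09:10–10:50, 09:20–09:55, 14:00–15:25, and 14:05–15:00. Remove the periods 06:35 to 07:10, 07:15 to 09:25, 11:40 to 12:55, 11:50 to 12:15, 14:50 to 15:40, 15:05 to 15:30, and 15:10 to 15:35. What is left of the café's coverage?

A, merged: 07:30–07:50, 08:40–11:20, 14:00–15:25.
B, merged: 06:35–07:10, 07:15–09:25, 11:40–12:55, 14:50–15:40.
07:30–07:50: entirely removed.
08:40–11:20 \ B = 09:25–11:20.
14:00–15:25 \ B = 14:00–14:50.

09:25–11:20, 14:00–14:50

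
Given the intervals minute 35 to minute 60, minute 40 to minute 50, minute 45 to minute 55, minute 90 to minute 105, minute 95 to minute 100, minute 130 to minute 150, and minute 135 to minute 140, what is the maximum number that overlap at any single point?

Sweep endpoints in order; track running count of active intervals.
Peak of 3 reached at minute 45.

3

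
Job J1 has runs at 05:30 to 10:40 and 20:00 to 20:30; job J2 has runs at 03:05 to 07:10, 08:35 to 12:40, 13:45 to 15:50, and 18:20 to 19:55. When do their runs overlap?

05:30–10:40 meets the second set on 05:30–07:10, 08:35–10:40.
20:00–20:30: no overlap with the second set.

05:30–07:10, 08:35–10:40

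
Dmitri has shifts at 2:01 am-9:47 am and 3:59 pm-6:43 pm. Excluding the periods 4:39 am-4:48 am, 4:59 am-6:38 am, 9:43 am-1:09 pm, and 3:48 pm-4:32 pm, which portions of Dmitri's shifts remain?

2:01 am–9:47 am with B removed leaves 2:01 am–4:39 am, 4:48 am–4:59 am, 6:38 am–9:43 am.
3:59 pm–6:43 pm with B removed leaves 4:32 pm–6:43 pm.

2:01 am–4:39 am, 4:48 am–4:59 am, 6:38 am–9:43 am, 4:32 pm–6:43 pm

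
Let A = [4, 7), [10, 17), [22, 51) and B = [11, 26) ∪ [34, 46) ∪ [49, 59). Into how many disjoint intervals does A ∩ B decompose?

4

A ∩ B = [11, 17), [22, 26), [34, 46), [49, 51).
That is 4 disjoint pieces.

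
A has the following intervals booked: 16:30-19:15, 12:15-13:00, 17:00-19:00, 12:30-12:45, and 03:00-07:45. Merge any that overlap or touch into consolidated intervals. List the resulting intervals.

03:00-07:45, 12:15-13:00, 16:30-19:15

Sort by start: 03:00-07:45, 12:15-13:00, 12:30-12:45, 16:30-19:15, 17:00-19:00.
12:15-13:00 is disjoint → start new block.
12:30-12:45 overlaps/touches 12:15-13:00 → extend to 12:15-13:00.
16:30-19:15 is disjoint → start new block.
17:00-19:00 overlaps/touches 16:30-19:15 → extend to 16:30-19:15.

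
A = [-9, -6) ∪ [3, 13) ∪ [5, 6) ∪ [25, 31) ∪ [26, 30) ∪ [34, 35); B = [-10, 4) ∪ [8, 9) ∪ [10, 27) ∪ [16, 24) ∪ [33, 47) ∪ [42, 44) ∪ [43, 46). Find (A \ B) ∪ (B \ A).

[-10, -9) ∪ [-6, 3) ∪ [4, 8) ∪ [9, 10) ∪ [13, 25) ∪ [27, 31) ∪ [33, 34) ∪ [35, 47)

Merge the first list: [-9, -6), [3, 13), [25, 31), [34, 35).
Merge the second list: [-10, 4), [8, 9), [10, 27), [33, 47).
A \ B = [4, 8), [9, 10), [27, 31).
B \ A = [-10, -9), [-6, 3), [13, 25), [33, 34), [35, 47).
Union of the two gives the symmetric difference.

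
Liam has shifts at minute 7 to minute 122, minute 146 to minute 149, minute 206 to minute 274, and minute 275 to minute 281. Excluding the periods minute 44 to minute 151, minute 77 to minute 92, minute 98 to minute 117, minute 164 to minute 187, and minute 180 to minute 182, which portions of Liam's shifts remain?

minute 7 to minute 44, minute 206 to minute 274, minute 275 to minute 281

Merge the second list: minute 44 to minute 151, minute 164 to minute 187.
minute 7 to minute 122 with B removed leaves minute 7 to minute 44.
minute 146 to minute 149 lies entirely inside B → drops out.
minute 206 to minute 274 is untouched.
minute 275 to minute 281 is untouched.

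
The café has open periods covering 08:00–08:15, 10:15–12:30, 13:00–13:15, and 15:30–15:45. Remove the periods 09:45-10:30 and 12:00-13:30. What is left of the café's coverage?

08:00–08:15, 10:30–12:00, 15:30–15:45

08:00–08:15 is untouched.
10:15–12:30 with B removed leaves 10:30–12:00.
13:00–13:15 lies entirely inside B → drops out.
15:30–15:45 is untouched.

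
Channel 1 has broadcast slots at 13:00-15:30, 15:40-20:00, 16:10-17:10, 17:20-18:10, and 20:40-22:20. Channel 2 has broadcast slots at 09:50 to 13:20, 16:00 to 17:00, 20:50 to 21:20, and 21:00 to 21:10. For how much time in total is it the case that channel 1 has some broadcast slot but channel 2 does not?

6 h 40 min

A, merged: 13:00–15:30, 15:40–20:00, 20:40–22:20.
B, merged: 09:50–13:20, 16:00–17:00, 20:50–21:20.
A \ B = 13:20–15:30, 15:40–16:00, 17:00–20:00, 20:40–20:50, 21:20–22:20.
Total: 2 h 10 min + 20 min + 3 h + 10 min + 1 h = 6 h 40 min.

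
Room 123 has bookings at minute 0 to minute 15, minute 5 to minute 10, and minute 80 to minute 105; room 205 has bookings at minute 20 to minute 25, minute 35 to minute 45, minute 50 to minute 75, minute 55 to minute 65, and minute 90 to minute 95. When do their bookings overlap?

A, merged: minute 0 to minute 15, minute 80 to minute 105.
B, merged: minute 20 to minute 25, minute 35 to minute 45, minute 50 to minute 75, minute 90 to minute 95.
minute 0 to minute 15: no overlap with the second set.
minute 80 to minute 105 meets the second set on minute 90 to minute 95.

minute 90 to minute 95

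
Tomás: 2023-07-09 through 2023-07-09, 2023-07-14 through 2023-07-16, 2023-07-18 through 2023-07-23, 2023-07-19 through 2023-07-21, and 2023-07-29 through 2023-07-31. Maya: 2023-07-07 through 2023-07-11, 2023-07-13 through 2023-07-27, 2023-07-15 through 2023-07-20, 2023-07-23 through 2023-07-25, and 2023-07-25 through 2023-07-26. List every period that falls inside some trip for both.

Merge the first list: 2023-07-09 through 2023-07-09, 2023-07-14 through 2023-07-16, 2023-07-18 through 2023-07-23, 2023-07-29 through 2023-07-31.
Merge the second list: 2023-07-07 through 2023-07-11, 2023-07-13 through 2023-07-27.
2023-07-09 through 2023-07-09 meets the second set on 2023-07-09 through 2023-07-09.
2023-07-14 through 2023-07-16 meets the second set on 2023-07-14 through 2023-07-16.
2023-07-18 through 2023-07-23 meets the second set on 2023-07-18 through 2023-07-23.
2023-07-29 through 2023-07-31: no overlap with the second set.

2023-07-09 through 2023-07-09, 2023-07-14 through 2023-07-16, 2023-07-18 through 2023-07-23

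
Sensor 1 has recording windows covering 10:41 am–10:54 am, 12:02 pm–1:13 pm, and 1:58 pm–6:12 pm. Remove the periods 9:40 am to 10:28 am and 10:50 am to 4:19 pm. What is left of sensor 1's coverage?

10:41 am–10:50 am, 4:19 pm–6:12 pm

10:41 am–10:54 am minus B → 10:41 am–10:50 am.
12:02 pm–1:13 pm: fully covered by B → removed.
1:58 pm–6:12 pm minus B → 4:19 pm–6:12 pm.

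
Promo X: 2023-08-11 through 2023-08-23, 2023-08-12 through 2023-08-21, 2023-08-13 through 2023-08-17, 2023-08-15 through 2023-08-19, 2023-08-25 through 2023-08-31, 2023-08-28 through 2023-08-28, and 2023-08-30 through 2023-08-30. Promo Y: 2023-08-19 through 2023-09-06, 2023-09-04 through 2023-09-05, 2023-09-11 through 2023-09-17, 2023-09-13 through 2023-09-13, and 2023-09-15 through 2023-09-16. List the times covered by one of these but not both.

2023-08-11 through 2023-08-18, 2023-08-24 through 2023-08-24, 2023-09-01 through 2023-09-06, 2023-09-11 through 2023-09-17

Merge the first list: 2023-08-11 through 2023-08-23, 2023-08-25 through 2023-08-31.
Merge the second list: 2023-08-19 through 2023-09-06, 2023-09-11 through 2023-09-17.
A \ B = 2023-08-11 through 2023-08-18.
B \ A = 2023-08-24 through 2023-08-24, 2023-09-01 through 2023-09-06, 2023-09-11 through 2023-09-17.
Union of the two gives the symmetric difference.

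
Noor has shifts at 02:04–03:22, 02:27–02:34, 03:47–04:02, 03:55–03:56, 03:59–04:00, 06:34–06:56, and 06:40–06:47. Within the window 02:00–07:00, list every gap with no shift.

Covered (merged): 02:04–03:22, 03:47–04:02, 06:34–06:56.
Uncovered inside 02:00–07:00: 02:00–02:04, 03:22–03:47, 04:02–06:34, 06:56–07:00.

02:00–02:04, 03:22–03:47, 04:02–06:34, 06:56–07:00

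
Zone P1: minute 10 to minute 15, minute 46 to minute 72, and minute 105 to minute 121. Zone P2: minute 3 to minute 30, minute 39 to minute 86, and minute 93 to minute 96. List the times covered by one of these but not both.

Only in the first: minute 105 to minute 121.
Only in the second: minute 3 to minute 10, minute 15 to minute 30, minute 39 to minute 46, minute 72 to minute 86, minute 93 to minute 96.
Together these are the periods covered by exactly one.

minute 3 to minute 10, minute 15 to minute 30, minute 39 to minute 46, minute 72 to minute 86, minute 93 to minute 96, minute 105 to minute 121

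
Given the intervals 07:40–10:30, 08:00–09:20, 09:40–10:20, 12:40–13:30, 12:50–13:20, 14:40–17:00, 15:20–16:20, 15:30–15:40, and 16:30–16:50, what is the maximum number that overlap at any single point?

3

Sweep endpoints in order; track running count of active intervals.
Peak of 3 reached at 15:30.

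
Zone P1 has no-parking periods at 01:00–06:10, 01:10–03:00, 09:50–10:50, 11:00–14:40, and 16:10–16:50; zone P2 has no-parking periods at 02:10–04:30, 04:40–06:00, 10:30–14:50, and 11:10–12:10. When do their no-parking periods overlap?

First set merges to 01:00–06:10, 09:50–10:50, 11:00–14:40, 16:10–16:50.
Second set merges to 02:10–04:30, 04:40–06:00, 10:30–14:50.
01:00–06:10 overlaps B on 02:10–04:30, 04:40–06:00.
09:50–10:50 overlaps B on 10:30–10:50.
11:00–14:40 overlaps B on 11:00–14:40.
16:10–16:50 falls entirely outside B.

02:10–04:30, 04:40–06:00, 10:30–10:50, 11:00–14:40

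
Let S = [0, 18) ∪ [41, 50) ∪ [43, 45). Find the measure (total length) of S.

Merged: [0, 18), [41, 50).
Lengths: 18 + 9 = 27.

27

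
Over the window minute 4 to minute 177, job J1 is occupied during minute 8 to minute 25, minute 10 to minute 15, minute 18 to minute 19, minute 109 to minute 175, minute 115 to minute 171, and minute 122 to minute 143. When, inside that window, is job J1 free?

Covered (merged): minute 8 to minute 25, minute 109 to minute 175.
Complement within minute 4 to minute 177: minute 4 to minute 8, minute 25 to minute 109, minute 175 to minute 177.

minute 4 to minute 8, minute 25 to minute 109, minute 175 to minute 177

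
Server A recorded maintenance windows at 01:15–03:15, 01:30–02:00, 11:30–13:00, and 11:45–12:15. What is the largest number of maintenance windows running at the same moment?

At 01:30, 2 of the intervals are simultaneously active.
No point has more.

2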